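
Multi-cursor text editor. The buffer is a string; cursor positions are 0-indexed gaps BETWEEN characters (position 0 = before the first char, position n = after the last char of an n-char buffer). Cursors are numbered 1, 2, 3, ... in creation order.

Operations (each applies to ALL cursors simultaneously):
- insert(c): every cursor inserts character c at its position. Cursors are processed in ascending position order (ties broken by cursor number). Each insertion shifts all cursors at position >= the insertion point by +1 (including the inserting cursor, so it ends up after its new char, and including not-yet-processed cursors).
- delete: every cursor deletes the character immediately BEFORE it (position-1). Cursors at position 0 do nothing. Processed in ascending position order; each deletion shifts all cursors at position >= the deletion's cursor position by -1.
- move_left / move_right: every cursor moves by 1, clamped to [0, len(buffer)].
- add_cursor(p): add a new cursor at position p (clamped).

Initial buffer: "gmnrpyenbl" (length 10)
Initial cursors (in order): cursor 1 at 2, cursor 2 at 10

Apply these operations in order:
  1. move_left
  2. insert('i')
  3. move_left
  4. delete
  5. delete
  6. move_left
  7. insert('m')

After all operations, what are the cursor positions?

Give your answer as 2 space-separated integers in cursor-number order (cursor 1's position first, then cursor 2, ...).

Answer: 1 8

Derivation:
After op 1 (move_left): buffer="gmnrpyenbl" (len 10), cursors c1@1 c2@9, authorship ..........
After op 2 (insert('i')): buffer="gimnrpyenbil" (len 12), cursors c1@2 c2@11, authorship .1........2.
After op 3 (move_left): buffer="gimnrpyenbil" (len 12), cursors c1@1 c2@10, authorship .1........2.
After op 4 (delete): buffer="imnrpyenil" (len 10), cursors c1@0 c2@8, authorship 1.......2.
After op 5 (delete): buffer="imnrpyeil" (len 9), cursors c1@0 c2@7, authorship 1......2.
After op 6 (move_left): buffer="imnrpyeil" (len 9), cursors c1@0 c2@6, authorship 1......2.
After op 7 (insert('m')): buffer="mimnrpymeil" (len 11), cursors c1@1 c2@8, authorship 11.....2.2.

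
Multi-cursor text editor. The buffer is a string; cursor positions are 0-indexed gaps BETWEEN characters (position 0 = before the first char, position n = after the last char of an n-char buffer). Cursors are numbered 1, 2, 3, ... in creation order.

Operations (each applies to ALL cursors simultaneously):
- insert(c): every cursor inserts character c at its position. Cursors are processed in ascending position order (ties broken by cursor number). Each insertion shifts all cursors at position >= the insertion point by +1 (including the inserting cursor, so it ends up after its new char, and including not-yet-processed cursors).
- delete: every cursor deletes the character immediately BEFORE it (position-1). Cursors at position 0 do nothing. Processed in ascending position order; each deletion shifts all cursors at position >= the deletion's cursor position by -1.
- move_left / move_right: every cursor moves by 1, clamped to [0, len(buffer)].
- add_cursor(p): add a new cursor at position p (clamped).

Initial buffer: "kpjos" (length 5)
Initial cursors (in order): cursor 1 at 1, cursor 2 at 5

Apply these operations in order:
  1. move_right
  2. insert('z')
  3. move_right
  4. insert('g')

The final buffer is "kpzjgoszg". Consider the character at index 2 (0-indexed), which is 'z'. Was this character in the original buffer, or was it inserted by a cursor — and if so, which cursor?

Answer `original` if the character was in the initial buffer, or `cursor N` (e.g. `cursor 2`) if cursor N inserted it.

Answer: cursor 1

Derivation:
After op 1 (move_right): buffer="kpjos" (len 5), cursors c1@2 c2@5, authorship .....
After op 2 (insert('z')): buffer="kpzjosz" (len 7), cursors c1@3 c2@7, authorship ..1...2
After op 3 (move_right): buffer="kpzjosz" (len 7), cursors c1@4 c2@7, authorship ..1...2
After op 4 (insert('g')): buffer="kpzjgoszg" (len 9), cursors c1@5 c2@9, authorship ..1.1..22
Authorship (.=original, N=cursor N): . . 1 . 1 . . 2 2
Index 2: author = 1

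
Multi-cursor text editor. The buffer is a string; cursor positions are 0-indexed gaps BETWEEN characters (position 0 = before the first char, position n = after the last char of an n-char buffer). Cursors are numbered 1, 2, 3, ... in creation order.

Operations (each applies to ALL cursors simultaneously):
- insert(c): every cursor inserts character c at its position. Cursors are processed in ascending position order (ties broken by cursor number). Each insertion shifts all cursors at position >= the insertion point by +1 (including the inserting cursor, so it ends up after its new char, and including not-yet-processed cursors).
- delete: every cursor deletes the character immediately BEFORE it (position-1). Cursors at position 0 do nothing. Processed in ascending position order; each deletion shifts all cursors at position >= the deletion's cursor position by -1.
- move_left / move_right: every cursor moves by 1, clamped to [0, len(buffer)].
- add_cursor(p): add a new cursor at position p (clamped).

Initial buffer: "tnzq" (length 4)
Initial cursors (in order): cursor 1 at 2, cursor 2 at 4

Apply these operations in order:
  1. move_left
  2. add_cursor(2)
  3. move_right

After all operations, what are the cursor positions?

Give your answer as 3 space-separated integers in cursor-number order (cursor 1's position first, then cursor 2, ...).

Answer: 2 4 3

Derivation:
After op 1 (move_left): buffer="tnzq" (len 4), cursors c1@1 c2@3, authorship ....
After op 2 (add_cursor(2)): buffer="tnzq" (len 4), cursors c1@1 c3@2 c2@3, authorship ....
After op 3 (move_right): buffer="tnzq" (len 4), cursors c1@2 c3@3 c2@4, authorship ....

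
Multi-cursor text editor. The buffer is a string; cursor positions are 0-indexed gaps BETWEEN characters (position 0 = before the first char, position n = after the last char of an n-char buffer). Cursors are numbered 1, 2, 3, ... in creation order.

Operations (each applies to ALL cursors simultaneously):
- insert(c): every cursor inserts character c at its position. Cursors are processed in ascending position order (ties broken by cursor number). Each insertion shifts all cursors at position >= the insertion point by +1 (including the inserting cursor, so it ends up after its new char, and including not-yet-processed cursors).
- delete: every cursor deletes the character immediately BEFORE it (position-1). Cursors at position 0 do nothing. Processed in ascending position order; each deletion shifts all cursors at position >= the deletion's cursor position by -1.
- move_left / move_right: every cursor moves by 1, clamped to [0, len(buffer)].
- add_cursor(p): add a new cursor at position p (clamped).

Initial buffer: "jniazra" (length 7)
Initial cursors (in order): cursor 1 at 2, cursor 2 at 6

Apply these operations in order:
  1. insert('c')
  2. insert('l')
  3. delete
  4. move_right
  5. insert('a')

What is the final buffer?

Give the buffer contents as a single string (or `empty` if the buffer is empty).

After op 1 (insert('c')): buffer="jnciazrca" (len 9), cursors c1@3 c2@8, authorship ..1....2.
After op 2 (insert('l')): buffer="jncliazrcla" (len 11), cursors c1@4 c2@10, authorship ..11....22.
After op 3 (delete): buffer="jnciazrca" (len 9), cursors c1@3 c2@8, authorship ..1....2.
After op 4 (move_right): buffer="jnciazrca" (len 9), cursors c1@4 c2@9, authorship ..1....2.
After op 5 (insert('a')): buffer="jnciaazrcaa" (len 11), cursors c1@5 c2@11, authorship ..1.1...2.2

Answer: jnciaazrcaa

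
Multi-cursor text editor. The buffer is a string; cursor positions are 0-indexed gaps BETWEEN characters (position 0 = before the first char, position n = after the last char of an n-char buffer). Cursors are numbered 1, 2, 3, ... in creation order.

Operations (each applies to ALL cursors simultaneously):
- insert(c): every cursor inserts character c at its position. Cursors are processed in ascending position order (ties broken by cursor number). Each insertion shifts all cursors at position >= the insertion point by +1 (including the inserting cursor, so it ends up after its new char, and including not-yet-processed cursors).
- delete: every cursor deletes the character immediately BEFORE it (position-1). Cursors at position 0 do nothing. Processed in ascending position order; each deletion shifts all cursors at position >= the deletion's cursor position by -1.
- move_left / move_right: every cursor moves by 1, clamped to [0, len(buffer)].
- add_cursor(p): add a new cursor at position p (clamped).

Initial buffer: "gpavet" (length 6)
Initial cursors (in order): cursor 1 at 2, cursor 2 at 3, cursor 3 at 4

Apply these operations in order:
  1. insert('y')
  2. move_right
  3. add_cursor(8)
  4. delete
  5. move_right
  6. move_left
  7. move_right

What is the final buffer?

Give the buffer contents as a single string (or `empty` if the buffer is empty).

After op 1 (insert('y')): buffer="gpyayvyet" (len 9), cursors c1@3 c2@5 c3@7, authorship ..1.2.3..
After op 2 (move_right): buffer="gpyayvyet" (len 9), cursors c1@4 c2@6 c3@8, authorship ..1.2.3..
After op 3 (add_cursor(8)): buffer="gpyayvyet" (len 9), cursors c1@4 c2@6 c3@8 c4@8, authorship ..1.2.3..
After op 4 (delete): buffer="gpyyt" (len 5), cursors c1@3 c2@4 c3@4 c4@4, authorship ..12.
After op 5 (move_right): buffer="gpyyt" (len 5), cursors c1@4 c2@5 c3@5 c4@5, authorship ..12.
After op 6 (move_left): buffer="gpyyt" (len 5), cursors c1@3 c2@4 c3@4 c4@4, authorship ..12.
After op 7 (move_right): buffer="gpyyt" (len 5), cursors c1@4 c2@5 c3@5 c4@5, authorship ..12.

Answer: gpyyt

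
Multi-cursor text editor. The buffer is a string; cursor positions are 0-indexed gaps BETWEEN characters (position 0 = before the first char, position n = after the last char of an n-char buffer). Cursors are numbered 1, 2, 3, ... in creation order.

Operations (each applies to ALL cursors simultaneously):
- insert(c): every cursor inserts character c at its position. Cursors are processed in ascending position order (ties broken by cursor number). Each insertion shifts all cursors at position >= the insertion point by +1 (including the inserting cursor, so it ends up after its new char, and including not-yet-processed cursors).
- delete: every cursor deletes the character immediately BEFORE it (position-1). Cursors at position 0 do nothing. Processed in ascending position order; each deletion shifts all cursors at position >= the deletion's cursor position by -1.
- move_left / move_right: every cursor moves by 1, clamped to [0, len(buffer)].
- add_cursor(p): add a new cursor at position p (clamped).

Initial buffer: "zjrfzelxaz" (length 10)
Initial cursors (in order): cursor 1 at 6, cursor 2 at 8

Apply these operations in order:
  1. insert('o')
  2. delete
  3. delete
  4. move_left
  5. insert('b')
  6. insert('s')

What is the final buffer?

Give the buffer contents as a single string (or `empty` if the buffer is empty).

Answer: zjrfbszbslaz

Derivation:
After op 1 (insert('o')): buffer="zjrfzeolxoaz" (len 12), cursors c1@7 c2@10, authorship ......1..2..
After op 2 (delete): buffer="zjrfzelxaz" (len 10), cursors c1@6 c2@8, authorship ..........
After op 3 (delete): buffer="zjrfzlaz" (len 8), cursors c1@5 c2@6, authorship ........
After op 4 (move_left): buffer="zjrfzlaz" (len 8), cursors c1@4 c2@5, authorship ........
After op 5 (insert('b')): buffer="zjrfbzblaz" (len 10), cursors c1@5 c2@7, authorship ....1.2...
After op 6 (insert('s')): buffer="zjrfbszbslaz" (len 12), cursors c1@6 c2@9, authorship ....11.22...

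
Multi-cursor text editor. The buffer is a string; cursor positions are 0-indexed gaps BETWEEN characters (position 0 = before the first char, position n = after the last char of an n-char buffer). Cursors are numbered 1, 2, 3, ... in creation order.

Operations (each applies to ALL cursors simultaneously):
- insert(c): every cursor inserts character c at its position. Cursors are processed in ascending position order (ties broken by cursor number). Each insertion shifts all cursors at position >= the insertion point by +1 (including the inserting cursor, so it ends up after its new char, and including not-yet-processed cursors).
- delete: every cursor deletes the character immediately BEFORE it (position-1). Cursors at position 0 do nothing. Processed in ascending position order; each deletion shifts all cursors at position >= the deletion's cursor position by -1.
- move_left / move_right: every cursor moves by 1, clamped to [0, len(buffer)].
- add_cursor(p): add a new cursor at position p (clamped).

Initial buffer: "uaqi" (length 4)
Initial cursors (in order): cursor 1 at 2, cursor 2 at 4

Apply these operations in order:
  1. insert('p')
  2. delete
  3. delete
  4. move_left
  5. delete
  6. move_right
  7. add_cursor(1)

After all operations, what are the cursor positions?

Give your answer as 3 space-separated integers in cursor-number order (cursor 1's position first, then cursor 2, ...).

After op 1 (insert('p')): buffer="uapqip" (len 6), cursors c1@3 c2@6, authorship ..1..2
After op 2 (delete): buffer="uaqi" (len 4), cursors c1@2 c2@4, authorship ....
After op 3 (delete): buffer="uq" (len 2), cursors c1@1 c2@2, authorship ..
After op 4 (move_left): buffer="uq" (len 2), cursors c1@0 c2@1, authorship ..
After op 5 (delete): buffer="q" (len 1), cursors c1@0 c2@0, authorship .
After op 6 (move_right): buffer="q" (len 1), cursors c1@1 c2@1, authorship .
After op 7 (add_cursor(1)): buffer="q" (len 1), cursors c1@1 c2@1 c3@1, authorship .

Answer: 1 1 1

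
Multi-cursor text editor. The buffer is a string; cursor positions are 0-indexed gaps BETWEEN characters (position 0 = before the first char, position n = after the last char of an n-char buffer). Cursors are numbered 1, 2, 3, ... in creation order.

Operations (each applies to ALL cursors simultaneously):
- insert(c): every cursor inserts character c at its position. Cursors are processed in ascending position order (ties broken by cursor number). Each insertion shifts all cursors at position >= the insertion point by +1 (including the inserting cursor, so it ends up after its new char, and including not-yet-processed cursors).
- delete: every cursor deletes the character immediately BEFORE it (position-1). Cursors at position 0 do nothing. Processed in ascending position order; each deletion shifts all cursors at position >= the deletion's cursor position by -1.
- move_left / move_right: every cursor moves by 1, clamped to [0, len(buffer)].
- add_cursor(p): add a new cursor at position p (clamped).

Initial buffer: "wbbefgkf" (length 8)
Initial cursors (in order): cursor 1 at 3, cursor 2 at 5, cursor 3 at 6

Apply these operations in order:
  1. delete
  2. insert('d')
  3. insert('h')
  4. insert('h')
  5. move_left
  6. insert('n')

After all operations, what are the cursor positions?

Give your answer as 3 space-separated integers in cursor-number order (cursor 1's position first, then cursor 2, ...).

After op 1 (delete): buffer="wbekf" (len 5), cursors c1@2 c2@3 c3@3, authorship .....
After op 2 (insert('d')): buffer="wbdeddkf" (len 8), cursors c1@3 c2@6 c3@6, authorship ..1.23..
After op 3 (insert('h')): buffer="wbdheddhhkf" (len 11), cursors c1@4 c2@9 c3@9, authorship ..11.2323..
After op 4 (insert('h')): buffer="wbdhheddhhhhkf" (len 14), cursors c1@5 c2@12 c3@12, authorship ..111.232323..
After op 5 (move_left): buffer="wbdhheddhhhhkf" (len 14), cursors c1@4 c2@11 c3@11, authorship ..111.232323..
After op 6 (insert('n')): buffer="wbdhnheddhhhnnhkf" (len 17), cursors c1@5 c2@14 c3@14, authorship ..1111.23232233..

Answer: 5 14 14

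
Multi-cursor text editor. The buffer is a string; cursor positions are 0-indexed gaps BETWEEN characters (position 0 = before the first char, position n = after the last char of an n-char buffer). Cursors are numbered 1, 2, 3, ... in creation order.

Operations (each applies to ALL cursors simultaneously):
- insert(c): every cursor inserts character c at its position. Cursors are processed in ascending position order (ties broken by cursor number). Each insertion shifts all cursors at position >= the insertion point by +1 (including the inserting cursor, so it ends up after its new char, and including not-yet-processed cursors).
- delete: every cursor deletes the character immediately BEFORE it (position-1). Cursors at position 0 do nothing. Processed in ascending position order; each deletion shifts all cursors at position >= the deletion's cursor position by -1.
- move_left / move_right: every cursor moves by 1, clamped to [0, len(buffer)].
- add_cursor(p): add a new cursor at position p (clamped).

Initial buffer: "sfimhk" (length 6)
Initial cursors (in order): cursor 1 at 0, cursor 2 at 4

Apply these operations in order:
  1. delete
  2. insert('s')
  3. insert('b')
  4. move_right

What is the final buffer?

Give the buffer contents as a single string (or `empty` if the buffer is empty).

Answer: sbsfisbhk

Derivation:
After op 1 (delete): buffer="sfihk" (len 5), cursors c1@0 c2@3, authorship .....
After op 2 (insert('s')): buffer="ssfishk" (len 7), cursors c1@1 c2@5, authorship 1...2..
After op 3 (insert('b')): buffer="sbsfisbhk" (len 9), cursors c1@2 c2@7, authorship 11...22..
After op 4 (move_right): buffer="sbsfisbhk" (len 9), cursors c1@3 c2@8, authorship 11...22..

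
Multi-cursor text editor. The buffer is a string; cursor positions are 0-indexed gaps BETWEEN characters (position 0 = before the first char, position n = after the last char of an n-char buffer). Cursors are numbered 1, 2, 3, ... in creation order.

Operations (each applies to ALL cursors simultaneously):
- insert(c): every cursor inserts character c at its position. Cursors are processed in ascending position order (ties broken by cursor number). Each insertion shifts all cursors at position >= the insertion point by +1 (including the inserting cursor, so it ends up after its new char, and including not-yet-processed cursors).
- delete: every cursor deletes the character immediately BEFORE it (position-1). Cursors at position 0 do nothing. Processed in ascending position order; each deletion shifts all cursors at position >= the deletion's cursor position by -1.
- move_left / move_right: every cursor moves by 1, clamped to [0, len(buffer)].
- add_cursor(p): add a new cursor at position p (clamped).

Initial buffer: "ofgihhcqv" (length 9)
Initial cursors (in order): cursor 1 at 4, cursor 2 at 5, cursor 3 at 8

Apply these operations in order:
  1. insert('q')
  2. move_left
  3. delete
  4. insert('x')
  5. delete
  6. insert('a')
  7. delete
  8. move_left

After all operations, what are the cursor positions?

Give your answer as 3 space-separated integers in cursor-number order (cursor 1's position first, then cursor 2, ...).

Answer: 2 3 6

Derivation:
After op 1 (insert('q')): buffer="ofgiqhqhcqqv" (len 12), cursors c1@5 c2@7 c3@11, authorship ....1.2...3.
After op 2 (move_left): buffer="ofgiqhqhcqqv" (len 12), cursors c1@4 c2@6 c3@10, authorship ....1.2...3.
After op 3 (delete): buffer="ofgqqhcqv" (len 9), cursors c1@3 c2@4 c3@7, authorship ...12..3.
After op 4 (insert('x')): buffer="ofgxqxqhcxqv" (len 12), cursors c1@4 c2@6 c3@10, authorship ...1122..33.
After op 5 (delete): buffer="ofgqqhcqv" (len 9), cursors c1@3 c2@4 c3@7, authorship ...12..3.
After op 6 (insert('a')): buffer="ofgaqaqhcaqv" (len 12), cursors c1@4 c2@6 c3@10, authorship ...1122..33.
After op 7 (delete): buffer="ofgqqhcqv" (len 9), cursors c1@3 c2@4 c3@7, authorship ...12..3.
After op 8 (move_left): buffer="ofgqqhcqv" (len 9), cursors c1@2 c2@3 c3@6, authorship ...12..3.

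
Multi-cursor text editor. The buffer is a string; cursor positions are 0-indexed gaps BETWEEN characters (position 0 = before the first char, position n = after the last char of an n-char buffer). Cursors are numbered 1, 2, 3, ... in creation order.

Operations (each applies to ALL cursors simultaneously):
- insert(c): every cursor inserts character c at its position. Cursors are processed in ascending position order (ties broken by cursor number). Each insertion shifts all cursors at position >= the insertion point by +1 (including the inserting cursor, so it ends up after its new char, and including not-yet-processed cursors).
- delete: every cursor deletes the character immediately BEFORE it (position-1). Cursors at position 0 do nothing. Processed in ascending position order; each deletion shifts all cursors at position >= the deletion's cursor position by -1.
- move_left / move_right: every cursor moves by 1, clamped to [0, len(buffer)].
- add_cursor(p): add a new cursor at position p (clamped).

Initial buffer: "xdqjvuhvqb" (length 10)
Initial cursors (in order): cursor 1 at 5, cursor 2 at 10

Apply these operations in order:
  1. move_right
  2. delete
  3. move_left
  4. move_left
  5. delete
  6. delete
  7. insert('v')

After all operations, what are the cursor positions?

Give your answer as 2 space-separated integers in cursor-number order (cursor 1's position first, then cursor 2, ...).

Answer: 2 4

Derivation:
After op 1 (move_right): buffer="xdqjvuhvqb" (len 10), cursors c1@6 c2@10, authorship ..........
After op 2 (delete): buffer="xdqjvhvq" (len 8), cursors c1@5 c2@8, authorship ........
After op 3 (move_left): buffer="xdqjvhvq" (len 8), cursors c1@4 c2@7, authorship ........
After op 4 (move_left): buffer="xdqjvhvq" (len 8), cursors c1@3 c2@6, authorship ........
After op 5 (delete): buffer="xdjvvq" (len 6), cursors c1@2 c2@4, authorship ......
After op 6 (delete): buffer="xjvq" (len 4), cursors c1@1 c2@2, authorship ....
After op 7 (insert('v')): buffer="xvjvvq" (len 6), cursors c1@2 c2@4, authorship .1.2..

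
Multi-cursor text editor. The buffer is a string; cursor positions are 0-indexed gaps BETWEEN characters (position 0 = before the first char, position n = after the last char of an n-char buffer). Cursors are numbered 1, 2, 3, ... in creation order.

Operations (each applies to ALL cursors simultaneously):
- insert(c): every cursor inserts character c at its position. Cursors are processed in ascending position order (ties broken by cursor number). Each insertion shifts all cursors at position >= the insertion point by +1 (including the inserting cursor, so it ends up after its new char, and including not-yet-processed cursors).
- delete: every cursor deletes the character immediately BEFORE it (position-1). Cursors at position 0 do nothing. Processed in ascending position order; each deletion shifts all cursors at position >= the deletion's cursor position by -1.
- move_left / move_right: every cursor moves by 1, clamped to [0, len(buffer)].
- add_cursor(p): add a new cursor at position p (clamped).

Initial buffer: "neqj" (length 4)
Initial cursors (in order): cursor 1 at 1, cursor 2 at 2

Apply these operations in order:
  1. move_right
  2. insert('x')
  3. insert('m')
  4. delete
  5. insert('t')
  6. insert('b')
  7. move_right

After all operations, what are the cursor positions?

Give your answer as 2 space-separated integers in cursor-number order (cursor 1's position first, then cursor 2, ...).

After op 1 (move_right): buffer="neqj" (len 4), cursors c1@2 c2@3, authorship ....
After op 2 (insert('x')): buffer="nexqxj" (len 6), cursors c1@3 c2@5, authorship ..1.2.
After op 3 (insert('m')): buffer="nexmqxmj" (len 8), cursors c1@4 c2@7, authorship ..11.22.
After op 4 (delete): buffer="nexqxj" (len 6), cursors c1@3 c2@5, authorship ..1.2.
After op 5 (insert('t')): buffer="nextqxtj" (len 8), cursors c1@4 c2@7, authorship ..11.22.
After op 6 (insert('b')): buffer="nextbqxtbj" (len 10), cursors c1@5 c2@9, authorship ..111.222.
After op 7 (move_right): buffer="nextbqxtbj" (len 10), cursors c1@6 c2@10, authorship ..111.222.

Answer: 6 10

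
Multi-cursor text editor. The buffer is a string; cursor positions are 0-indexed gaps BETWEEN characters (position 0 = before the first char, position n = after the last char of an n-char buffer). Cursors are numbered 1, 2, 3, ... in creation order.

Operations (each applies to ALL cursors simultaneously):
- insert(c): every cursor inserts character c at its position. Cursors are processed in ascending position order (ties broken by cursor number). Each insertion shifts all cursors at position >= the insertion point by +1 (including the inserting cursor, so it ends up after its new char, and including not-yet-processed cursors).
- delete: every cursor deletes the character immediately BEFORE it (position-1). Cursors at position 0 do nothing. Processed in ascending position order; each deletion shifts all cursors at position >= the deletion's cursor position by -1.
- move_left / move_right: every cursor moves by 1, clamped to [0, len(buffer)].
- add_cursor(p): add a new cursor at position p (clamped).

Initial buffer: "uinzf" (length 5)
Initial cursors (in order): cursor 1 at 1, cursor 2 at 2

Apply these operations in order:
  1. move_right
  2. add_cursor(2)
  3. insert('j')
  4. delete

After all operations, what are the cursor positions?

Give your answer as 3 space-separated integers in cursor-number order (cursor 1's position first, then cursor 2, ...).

Answer: 2 3 2

Derivation:
After op 1 (move_right): buffer="uinzf" (len 5), cursors c1@2 c2@3, authorship .....
After op 2 (add_cursor(2)): buffer="uinzf" (len 5), cursors c1@2 c3@2 c2@3, authorship .....
After op 3 (insert('j')): buffer="uijjnjzf" (len 8), cursors c1@4 c3@4 c2@6, authorship ..13.2..
After op 4 (delete): buffer="uinzf" (len 5), cursors c1@2 c3@2 c2@3, authorship .....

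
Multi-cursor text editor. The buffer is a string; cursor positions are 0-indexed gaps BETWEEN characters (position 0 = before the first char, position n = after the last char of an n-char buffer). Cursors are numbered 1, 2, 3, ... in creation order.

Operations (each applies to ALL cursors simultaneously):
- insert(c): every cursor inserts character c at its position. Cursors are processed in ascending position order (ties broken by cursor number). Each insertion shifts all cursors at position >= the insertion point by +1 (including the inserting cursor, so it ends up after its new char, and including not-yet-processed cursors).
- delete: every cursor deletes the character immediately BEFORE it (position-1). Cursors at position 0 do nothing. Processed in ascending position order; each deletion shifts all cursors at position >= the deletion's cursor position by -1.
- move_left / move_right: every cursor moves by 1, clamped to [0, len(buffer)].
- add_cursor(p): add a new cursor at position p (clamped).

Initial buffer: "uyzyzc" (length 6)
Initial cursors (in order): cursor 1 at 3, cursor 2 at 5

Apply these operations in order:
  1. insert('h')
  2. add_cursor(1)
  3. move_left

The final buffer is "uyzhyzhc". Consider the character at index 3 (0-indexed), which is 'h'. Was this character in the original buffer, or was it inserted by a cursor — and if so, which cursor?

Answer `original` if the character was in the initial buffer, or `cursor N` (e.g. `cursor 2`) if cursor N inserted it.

After op 1 (insert('h')): buffer="uyzhyzhc" (len 8), cursors c1@4 c2@7, authorship ...1..2.
After op 2 (add_cursor(1)): buffer="uyzhyzhc" (len 8), cursors c3@1 c1@4 c2@7, authorship ...1..2.
After op 3 (move_left): buffer="uyzhyzhc" (len 8), cursors c3@0 c1@3 c2@6, authorship ...1..2.
Authorship (.=original, N=cursor N): . . . 1 . . 2 .
Index 3: author = 1

Answer: cursor 1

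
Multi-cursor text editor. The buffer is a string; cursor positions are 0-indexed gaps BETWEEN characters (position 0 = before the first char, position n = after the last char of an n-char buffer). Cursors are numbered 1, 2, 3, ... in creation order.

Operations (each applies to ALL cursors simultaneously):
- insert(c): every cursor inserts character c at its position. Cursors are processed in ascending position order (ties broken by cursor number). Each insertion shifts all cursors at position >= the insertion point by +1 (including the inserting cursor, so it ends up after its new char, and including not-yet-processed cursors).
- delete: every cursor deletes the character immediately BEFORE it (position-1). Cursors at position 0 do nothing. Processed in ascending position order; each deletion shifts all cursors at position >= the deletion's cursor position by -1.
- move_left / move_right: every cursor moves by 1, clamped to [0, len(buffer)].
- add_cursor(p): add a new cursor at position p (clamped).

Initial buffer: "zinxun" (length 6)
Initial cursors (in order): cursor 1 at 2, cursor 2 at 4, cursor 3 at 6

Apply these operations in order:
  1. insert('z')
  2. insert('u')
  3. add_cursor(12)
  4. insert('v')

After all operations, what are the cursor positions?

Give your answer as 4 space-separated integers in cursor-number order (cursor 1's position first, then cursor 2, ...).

After op 1 (insert('z')): buffer="ziznxzunz" (len 9), cursors c1@3 c2@6 c3@9, authorship ..1..2..3
After op 2 (insert('u')): buffer="zizunxzuunzu" (len 12), cursors c1@4 c2@8 c3@12, authorship ..11..22..33
After op 3 (add_cursor(12)): buffer="zizunxzuunzu" (len 12), cursors c1@4 c2@8 c3@12 c4@12, authorship ..11..22..33
After op 4 (insert('v')): buffer="zizuvnxzuvunzuvv" (len 16), cursors c1@5 c2@10 c3@16 c4@16, authorship ..111..222..3334

Answer: 5 10 16 16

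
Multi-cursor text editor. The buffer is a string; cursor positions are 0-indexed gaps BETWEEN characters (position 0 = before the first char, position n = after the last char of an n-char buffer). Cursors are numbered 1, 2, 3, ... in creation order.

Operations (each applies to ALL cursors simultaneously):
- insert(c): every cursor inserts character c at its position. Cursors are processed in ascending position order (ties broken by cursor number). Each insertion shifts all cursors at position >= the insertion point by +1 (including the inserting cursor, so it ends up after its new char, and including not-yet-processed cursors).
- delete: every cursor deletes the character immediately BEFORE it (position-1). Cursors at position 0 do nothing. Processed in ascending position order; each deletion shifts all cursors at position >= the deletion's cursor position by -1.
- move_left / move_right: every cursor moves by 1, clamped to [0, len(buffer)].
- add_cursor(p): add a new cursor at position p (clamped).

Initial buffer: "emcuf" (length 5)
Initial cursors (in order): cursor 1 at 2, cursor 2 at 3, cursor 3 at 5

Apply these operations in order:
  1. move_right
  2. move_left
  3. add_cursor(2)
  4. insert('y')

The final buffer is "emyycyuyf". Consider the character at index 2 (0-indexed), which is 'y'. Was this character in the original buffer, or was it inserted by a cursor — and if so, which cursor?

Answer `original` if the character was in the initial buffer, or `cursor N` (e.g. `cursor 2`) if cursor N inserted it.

After op 1 (move_right): buffer="emcuf" (len 5), cursors c1@3 c2@4 c3@5, authorship .....
After op 2 (move_left): buffer="emcuf" (len 5), cursors c1@2 c2@3 c3@4, authorship .....
After op 3 (add_cursor(2)): buffer="emcuf" (len 5), cursors c1@2 c4@2 c2@3 c3@4, authorship .....
After op 4 (insert('y')): buffer="emyycyuyf" (len 9), cursors c1@4 c4@4 c2@6 c3@8, authorship ..14.2.3.
Authorship (.=original, N=cursor N): . . 1 4 . 2 . 3 .
Index 2: author = 1

Answer: cursor 1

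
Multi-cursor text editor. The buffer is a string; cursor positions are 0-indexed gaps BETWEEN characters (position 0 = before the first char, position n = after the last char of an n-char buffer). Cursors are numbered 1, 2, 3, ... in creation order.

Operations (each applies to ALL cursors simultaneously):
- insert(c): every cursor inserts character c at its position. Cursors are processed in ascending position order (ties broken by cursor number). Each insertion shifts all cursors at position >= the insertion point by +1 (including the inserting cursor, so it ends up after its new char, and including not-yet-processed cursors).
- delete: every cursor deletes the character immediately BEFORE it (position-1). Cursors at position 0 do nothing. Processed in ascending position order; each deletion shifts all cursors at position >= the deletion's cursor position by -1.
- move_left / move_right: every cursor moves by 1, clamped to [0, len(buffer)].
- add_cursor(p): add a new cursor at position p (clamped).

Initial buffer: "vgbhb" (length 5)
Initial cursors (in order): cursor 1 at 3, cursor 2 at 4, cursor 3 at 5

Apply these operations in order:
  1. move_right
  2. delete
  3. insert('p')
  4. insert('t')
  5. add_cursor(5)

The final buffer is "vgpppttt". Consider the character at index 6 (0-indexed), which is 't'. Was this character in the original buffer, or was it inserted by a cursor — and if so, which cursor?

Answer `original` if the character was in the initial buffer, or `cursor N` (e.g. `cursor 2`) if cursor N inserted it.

Answer: cursor 2

Derivation:
After op 1 (move_right): buffer="vgbhb" (len 5), cursors c1@4 c2@5 c3@5, authorship .....
After op 2 (delete): buffer="vg" (len 2), cursors c1@2 c2@2 c3@2, authorship ..
After op 3 (insert('p')): buffer="vgppp" (len 5), cursors c1@5 c2@5 c3@5, authorship ..123
After op 4 (insert('t')): buffer="vgpppttt" (len 8), cursors c1@8 c2@8 c3@8, authorship ..123123
After op 5 (add_cursor(5)): buffer="vgpppttt" (len 8), cursors c4@5 c1@8 c2@8 c3@8, authorship ..123123
Authorship (.=original, N=cursor N): . . 1 2 3 1 2 3
Index 6: author = 2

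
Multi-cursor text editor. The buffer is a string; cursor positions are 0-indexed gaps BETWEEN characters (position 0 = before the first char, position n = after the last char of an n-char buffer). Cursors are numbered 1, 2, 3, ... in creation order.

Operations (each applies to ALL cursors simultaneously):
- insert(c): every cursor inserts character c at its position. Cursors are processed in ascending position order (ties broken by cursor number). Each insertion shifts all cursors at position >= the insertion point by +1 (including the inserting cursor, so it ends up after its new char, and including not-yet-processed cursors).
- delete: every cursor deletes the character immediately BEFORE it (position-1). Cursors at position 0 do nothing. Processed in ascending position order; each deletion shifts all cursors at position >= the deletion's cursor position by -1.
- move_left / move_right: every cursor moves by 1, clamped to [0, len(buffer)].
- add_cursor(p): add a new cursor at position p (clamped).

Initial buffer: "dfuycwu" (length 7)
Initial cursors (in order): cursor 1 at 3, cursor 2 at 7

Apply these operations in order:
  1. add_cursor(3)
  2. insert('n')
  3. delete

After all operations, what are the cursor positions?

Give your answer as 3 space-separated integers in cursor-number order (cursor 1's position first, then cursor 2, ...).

Answer: 3 7 3

Derivation:
After op 1 (add_cursor(3)): buffer="dfuycwu" (len 7), cursors c1@3 c3@3 c2@7, authorship .......
After op 2 (insert('n')): buffer="dfunnycwun" (len 10), cursors c1@5 c3@5 c2@10, authorship ...13....2
After op 3 (delete): buffer="dfuycwu" (len 7), cursors c1@3 c3@3 c2@7, authorship .......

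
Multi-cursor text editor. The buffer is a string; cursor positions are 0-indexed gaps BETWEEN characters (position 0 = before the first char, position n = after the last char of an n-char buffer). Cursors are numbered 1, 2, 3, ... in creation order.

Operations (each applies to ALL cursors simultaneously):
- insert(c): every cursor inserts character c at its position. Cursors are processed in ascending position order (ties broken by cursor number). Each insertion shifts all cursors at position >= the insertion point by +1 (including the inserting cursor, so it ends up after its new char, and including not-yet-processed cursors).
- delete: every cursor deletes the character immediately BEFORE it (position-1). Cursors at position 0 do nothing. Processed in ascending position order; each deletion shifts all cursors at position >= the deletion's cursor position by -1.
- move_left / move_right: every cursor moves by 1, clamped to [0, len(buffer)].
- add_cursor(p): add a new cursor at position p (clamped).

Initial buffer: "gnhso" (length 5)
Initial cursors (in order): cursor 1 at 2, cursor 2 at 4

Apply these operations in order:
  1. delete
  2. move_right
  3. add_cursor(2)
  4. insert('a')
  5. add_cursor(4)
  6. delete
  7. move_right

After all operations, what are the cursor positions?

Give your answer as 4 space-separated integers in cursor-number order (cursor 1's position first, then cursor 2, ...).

Answer: 2 2 2 2

Derivation:
After op 1 (delete): buffer="gho" (len 3), cursors c1@1 c2@2, authorship ...
After op 2 (move_right): buffer="gho" (len 3), cursors c1@2 c2@3, authorship ...
After op 3 (add_cursor(2)): buffer="gho" (len 3), cursors c1@2 c3@2 c2@3, authorship ...
After op 4 (insert('a')): buffer="ghaaoa" (len 6), cursors c1@4 c3@4 c2@6, authorship ..13.2
After op 5 (add_cursor(4)): buffer="ghaaoa" (len 6), cursors c1@4 c3@4 c4@4 c2@6, authorship ..13.2
After op 6 (delete): buffer="go" (len 2), cursors c1@1 c3@1 c4@1 c2@2, authorship ..
After op 7 (move_right): buffer="go" (len 2), cursors c1@2 c2@2 c3@2 c4@2, authorship ..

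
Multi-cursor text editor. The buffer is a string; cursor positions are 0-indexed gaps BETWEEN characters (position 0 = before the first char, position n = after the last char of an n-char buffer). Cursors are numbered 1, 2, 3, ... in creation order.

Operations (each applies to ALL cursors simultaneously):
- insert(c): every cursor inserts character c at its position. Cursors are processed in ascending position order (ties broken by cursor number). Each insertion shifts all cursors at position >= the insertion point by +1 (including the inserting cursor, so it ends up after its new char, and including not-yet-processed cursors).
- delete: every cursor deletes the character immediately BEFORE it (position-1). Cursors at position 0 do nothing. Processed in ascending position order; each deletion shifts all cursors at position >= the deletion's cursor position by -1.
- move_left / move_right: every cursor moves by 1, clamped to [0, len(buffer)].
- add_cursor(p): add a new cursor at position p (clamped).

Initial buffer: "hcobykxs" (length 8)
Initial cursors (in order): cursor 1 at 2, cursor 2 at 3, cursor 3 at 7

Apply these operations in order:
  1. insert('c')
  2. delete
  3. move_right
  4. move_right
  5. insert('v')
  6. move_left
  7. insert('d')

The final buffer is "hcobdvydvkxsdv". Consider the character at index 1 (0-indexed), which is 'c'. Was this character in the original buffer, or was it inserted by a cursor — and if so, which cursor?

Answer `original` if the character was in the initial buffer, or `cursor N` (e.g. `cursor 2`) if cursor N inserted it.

After op 1 (insert('c')): buffer="hccocbykxcs" (len 11), cursors c1@3 c2@5 c3@10, authorship ..1.2....3.
After op 2 (delete): buffer="hcobykxs" (len 8), cursors c1@2 c2@3 c3@7, authorship ........
After op 3 (move_right): buffer="hcobykxs" (len 8), cursors c1@3 c2@4 c3@8, authorship ........
After op 4 (move_right): buffer="hcobykxs" (len 8), cursors c1@4 c2@5 c3@8, authorship ........
After op 5 (insert('v')): buffer="hcobvyvkxsv" (len 11), cursors c1@5 c2@7 c3@11, authorship ....1.2...3
After op 6 (move_left): buffer="hcobvyvkxsv" (len 11), cursors c1@4 c2@6 c3@10, authorship ....1.2...3
After op 7 (insert('d')): buffer="hcobdvydvkxsdv" (len 14), cursors c1@5 c2@8 c3@13, authorship ....11.22...33
Authorship (.=original, N=cursor N): . . . . 1 1 . 2 2 . . . 3 3
Index 1: author = original

Answer: original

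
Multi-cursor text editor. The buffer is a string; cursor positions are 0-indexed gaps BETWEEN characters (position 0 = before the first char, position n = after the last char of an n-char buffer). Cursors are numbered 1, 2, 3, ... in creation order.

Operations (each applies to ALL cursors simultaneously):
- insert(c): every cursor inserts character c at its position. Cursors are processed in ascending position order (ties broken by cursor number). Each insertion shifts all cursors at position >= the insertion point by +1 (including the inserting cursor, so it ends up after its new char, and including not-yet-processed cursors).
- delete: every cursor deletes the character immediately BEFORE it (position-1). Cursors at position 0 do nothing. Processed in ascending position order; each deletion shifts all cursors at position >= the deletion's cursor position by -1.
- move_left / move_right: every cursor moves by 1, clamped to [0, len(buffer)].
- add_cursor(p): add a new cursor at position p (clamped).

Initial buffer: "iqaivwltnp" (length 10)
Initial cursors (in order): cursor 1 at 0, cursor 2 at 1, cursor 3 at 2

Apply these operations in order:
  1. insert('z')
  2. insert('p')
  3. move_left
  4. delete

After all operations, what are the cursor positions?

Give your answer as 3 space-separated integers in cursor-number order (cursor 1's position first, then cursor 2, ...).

Answer: 0 2 4

Derivation:
After op 1 (insert('z')): buffer="zizqzaivwltnp" (len 13), cursors c1@1 c2@3 c3@5, authorship 1.2.3........
After op 2 (insert('p')): buffer="zpizpqzpaivwltnp" (len 16), cursors c1@2 c2@5 c3@8, authorship 11.22.33........
After op 3 (move_left): buffer="zpizpqzpaivwltnp" (len 16), cursors c1@1 c2@4 c3@7, authorship 11.22.33........
After op 4 (delete): buffer="pipqpaivwltnp" (len 13), cursors c1@0 c2@2 c3@4, authorship 1.2.3........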